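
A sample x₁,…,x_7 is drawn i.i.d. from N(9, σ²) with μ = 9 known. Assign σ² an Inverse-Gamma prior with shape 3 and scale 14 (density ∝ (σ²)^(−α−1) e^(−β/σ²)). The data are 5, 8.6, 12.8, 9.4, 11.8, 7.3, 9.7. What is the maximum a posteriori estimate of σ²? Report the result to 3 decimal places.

σ̂²_MAP = 4.665

Sum of squared deviations about the known mean: SS = (5−9)² + (8.6−9)² + (12.8−9)² + (9.4−9)² + (11.8−9)² + (7.3−9)² + (9.7−9)² = 41.98.
The Normal likelihood contributes (σ²)^(−n/2) exp(−SS/(2σ²)), so the posterior is Inverse-Gamma(α + n/2, β + SS/2) = Inverse-Gamma(6.5, 34.99).
The mode of Inverse-Gamma(a, b) is b/(a+1) = 34.99/7.5 ≈ 4.665.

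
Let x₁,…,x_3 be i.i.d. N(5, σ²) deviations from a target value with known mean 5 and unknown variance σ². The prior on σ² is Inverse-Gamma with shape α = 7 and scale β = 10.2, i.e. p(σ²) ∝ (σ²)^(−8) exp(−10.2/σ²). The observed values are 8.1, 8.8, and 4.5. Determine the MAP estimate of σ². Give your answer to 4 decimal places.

Sum of squared deviations about the known mean: SS = (8.1−5)² + (8.8−5)² + (4.5−5)² = 24.3.
The Normal likelihood contributes (σ²)^(−n/2) exp(−SS/(2σ²)), so the posterior is Inverse-Gamma(α + n/2, β + SS/2) = Inverse-Gamma(8.5, 22.35).
The mode of Inverse-Gamma(a, b) is b/(a+1) = 22.35/9.5 ≈ 2.3526.

σ̂²_MAP = 2.3526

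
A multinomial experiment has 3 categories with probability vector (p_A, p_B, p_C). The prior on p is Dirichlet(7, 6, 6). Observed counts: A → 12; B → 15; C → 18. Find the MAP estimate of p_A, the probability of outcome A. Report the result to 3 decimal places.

The posterior is Dirichlet(αᵢ + nᵢ) = Dirichlet(19, 21, 24).
For a Dirichlet(a₁,…,a_K) with all aᵢ > 1, the mode has j-th component (aⱼ − 1)/(Σaᵢ − K).
Here Σaᵢ = 64 and K = 3, so p_A = (19 − 1)/(64 − 3) = 18/61 ≈ 0.295.

MAP estimate of p_A = 0.295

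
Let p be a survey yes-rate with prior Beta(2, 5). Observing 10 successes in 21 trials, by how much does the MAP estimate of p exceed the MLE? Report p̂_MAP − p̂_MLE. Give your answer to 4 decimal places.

MAP − MLE = -0.0531

Posterior is Beta(12, 16); MAP = (12−1)/(28−2) = 11/26 ≈ 0.42308.
MLE ignores the prior: p̂_MLE = k/n = 10/21 ≈ 0.47619.
Difference = 11/26 − 10/21 = -29/546 ≈ -0.0531.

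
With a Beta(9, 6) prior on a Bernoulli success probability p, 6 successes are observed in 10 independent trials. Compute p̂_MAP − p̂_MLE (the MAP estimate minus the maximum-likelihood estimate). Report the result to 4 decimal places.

Posterior is Beta(15, 10); MAP = (15−1)/(25−2) = 14/23 ≈ 0.60870.
MLE ignores the prior: p̂_MLE = k/n = 6/10 ≈ 0.60000.
Difference = 14/23 − 6/10 = 1/115 ≈ 0.0087.

MAP − MLE = 0.0087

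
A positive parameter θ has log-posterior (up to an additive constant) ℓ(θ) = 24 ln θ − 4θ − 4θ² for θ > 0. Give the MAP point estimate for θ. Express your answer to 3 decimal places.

θ̂_MAP = 1.500

ℓ'(θ) = 24/θ − 4 − 8θ. Setting this to zero and multiplying by θ: 8θ² + 4θ − 24 = 0.
θ = (−4 + √(4² + 4·8·24)) / (2·8) = (−4 + √784) / 16 = (−4 + 28)/16 = 3/2.
ℓ''(θ) = −24/θ² − 8 < 0, confirming a maximum.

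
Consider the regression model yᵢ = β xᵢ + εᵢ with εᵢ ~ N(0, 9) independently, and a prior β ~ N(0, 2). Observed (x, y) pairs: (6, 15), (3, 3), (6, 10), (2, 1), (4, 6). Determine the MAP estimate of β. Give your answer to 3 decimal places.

log p(β | y) = −Σ(yᵢ − βxᵢ)²/(2·9) − β²/(2·2) + const.
Setting the derivative to zero: Σxᵢ(yᵢ − βxᵢ)/9 − β/2 = 0, so β = Σxᵢyᵢ / (Σxᵢ² + σ²/τ²).
Σxᵢyᵢ = 6·15 + 3·3 + 6·10 + 2·1 + 4·6 = 185; Σxᵢ² = 101; σ²/τ² = 4.5.
β̂_MAP = 185 / (101 + 4.5) = 185/105.5 ≈ 1.754.

β̂_MAP = 1.754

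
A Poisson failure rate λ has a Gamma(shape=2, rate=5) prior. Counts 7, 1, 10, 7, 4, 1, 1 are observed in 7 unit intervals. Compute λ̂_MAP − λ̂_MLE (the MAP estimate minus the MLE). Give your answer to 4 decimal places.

MAP − MLE = -1.7619

Σxᵢ = 31. Posterior is Gamma(33, 12); MAP = (33−1)/12 = 32/12 ≈ 2.66667.
MLE = x̄ = 31/7 ≈ 4.42857.
Difference = 32/12 − 31/7 = -37/21 ≈ -1.7619.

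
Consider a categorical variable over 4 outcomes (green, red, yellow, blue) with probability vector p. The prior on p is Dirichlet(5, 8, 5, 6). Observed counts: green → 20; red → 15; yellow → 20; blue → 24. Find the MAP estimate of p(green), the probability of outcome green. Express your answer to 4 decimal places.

MAP estimate of p(green) = 0.2424

The posterior is Dirichlet(αᵢ + nᵢ) = Dirichlet(25, 23, 25, 30).
For a Dirichlet(a₁,…,a_K) with all aᵢ > 1, the mode has j-th component (aⱼ − 1)/(Σaᵢ − K).
Here Σaᵢ = 103 and K = 4, so p(green) = (25 − 1)/(103 − 4) = 24/99 ≈ 0.2424.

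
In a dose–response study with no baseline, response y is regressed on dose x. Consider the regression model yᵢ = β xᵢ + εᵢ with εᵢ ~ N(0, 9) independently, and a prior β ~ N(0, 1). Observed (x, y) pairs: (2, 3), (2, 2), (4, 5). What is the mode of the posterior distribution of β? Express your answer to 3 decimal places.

β̂_MAP = 0.909

log p(β | y) = −Σ(yᵢ − βxᵢ)²/(2·9) − β²/(2·1) + const.
Setting the derivative to zero: Σxᵢ(yᵢ − βxᵢ)/9 − β/1 = 0, so β = Σxᵢyᵢ / (Σxᵢ² + σ²/τ²).
Σxᵢyᵢ = 2·3 + 2·2 + 4·5 = 30; Σxᵢ² = 24; σ²/τ² = 9.
β̂_MAP = 30 / (24 + 9) = 30/33 ≈ 0.909.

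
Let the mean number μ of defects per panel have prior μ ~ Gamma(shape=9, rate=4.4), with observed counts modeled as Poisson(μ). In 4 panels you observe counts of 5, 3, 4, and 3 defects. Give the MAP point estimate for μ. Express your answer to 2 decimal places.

Σxᵢ = 5+3+4+3 = 15, with n = 4.
Posterior ∝ μ^8e^(−4.4μ) · μ^15e^(−4μ) = μ^23e^(−8.4μ), i.e. Gamma(shape=24, rate=8.4).
The mode of a Gamma(a, b) with a ≥ 1 (shape–rate) is (a−1)/b = 23/8.4 ≈ 2.74.

μ̂_MAP = 2.74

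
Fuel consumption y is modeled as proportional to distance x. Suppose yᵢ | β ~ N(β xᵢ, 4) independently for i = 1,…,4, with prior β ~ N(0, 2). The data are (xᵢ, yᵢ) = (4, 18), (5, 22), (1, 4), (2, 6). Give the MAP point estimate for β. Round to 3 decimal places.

log p(β | y) = −Σ(yᵢ − βxᵢ)²/(2·4) − β²/(2·2) + const.
Setting the derivative to zero: Σxᵢ(yᵢ − βxᵢ)/4 − β/2 = 0, so β = Σxᵢyᵢ / (Σxᵢ² + σ²/τ²).
Σxᵢyᵢ = 4·18 + 5·22 + 1·4 + 2·6 = 198; Σxᵢ² = 46; σ²/τ² = 2.
β̂_MAP = 198 / (46 + 2) = 198/48 ≈ 4.125.

β̂_MAP = 4.125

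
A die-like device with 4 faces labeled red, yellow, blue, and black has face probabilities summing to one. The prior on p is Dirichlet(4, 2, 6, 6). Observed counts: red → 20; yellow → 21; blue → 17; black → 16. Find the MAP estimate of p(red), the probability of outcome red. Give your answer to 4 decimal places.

The posterior is Dirichlet(αᵢ + nᵢ) = Dirichlet(24, 23, 23, 22).
For a Dirichlet(a₁,…,a_K) with all aᵢ > 1, the mode has j-th component (aⱼ − 1)/(Σaᵢ − K).
Here Σaᵢ = 92 and K = 4, so p(red) = (24 − 1)/(92 − 4) = 23/88 ≈ 0.2614.

MAP estimate of p(red) = 0.2614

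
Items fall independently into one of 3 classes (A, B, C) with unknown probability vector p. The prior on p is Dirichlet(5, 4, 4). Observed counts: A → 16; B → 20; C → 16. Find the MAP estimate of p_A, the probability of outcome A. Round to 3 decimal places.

MAP estimate of p_A = 0.323

The posterior is Dirichlet(αᵢ + nᵢ) = Dirichlet(21, 24, 20).
For a Dirichlet(a₁,…,a_K) with all aᵢ > 1, the mode has j-th component (aⱼ − 1)/(Σaᵢ − K).
Here Σaᵢ = 65 and K = 3, so p_A = (21 − 1)/(65 − 3) = 20/62 ≈ 0.323.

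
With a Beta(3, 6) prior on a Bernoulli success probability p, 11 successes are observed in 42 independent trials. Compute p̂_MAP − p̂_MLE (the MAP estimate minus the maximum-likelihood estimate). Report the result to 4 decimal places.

MAP − MLE = 0.0034

Posterior is Beta(14, 37); MAP = (14−1)/(51−2) = 13/49 ≈ 0.26531.
MLE ignores the prior: p̂_MLE = k/n = 11/42 ≈ 0.26190.
Difference = 13/49 − 11/42 = 1/294 ≈ 0.0034.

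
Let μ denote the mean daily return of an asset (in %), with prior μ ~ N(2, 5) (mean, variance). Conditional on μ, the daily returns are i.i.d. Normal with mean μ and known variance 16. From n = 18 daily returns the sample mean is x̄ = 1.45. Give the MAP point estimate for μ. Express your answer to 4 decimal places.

μ̂_MAP = 1.5330

n = 18, x̄ = 1.45.
For a Normal prior and Normal likelihood with known variance, the posterior is Normal; its mode equals its mean, the precision-weighted average.
Prior precision 1/σ₀² = 1/5 = 0.2; data precision n/σ² = 18/16 = 1.125.
μ̂ = (0.2·2 + 1.125·1.45) / (0.2 + 1.125) = 2.03125/1.325 = 325/212 ≈ 1.5330.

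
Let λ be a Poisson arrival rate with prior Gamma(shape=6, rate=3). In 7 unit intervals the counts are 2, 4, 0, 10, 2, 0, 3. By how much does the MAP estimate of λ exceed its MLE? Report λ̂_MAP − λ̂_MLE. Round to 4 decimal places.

MAP − MLE = -0.4000

Σxᵢ = 21. Posterior is Gamma(27, 10); MAP = (27−1)/10 = 26/10 ≈ 2.60000.
MLE = x̄ = 21/7 ≈ 3.00000.
Difference = 26/10 − 21/7 = -2/5 ≈ -0.4000.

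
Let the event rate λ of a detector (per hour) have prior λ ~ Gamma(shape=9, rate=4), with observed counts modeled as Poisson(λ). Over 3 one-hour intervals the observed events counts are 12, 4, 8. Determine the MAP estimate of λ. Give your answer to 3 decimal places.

λ̂_MAP = 4.571

Σxᵢ = 12+4+8 = 24, with n = 3.
Posterior ∝ λ^8e^(−4λ) · λ^24e^(−3λ) = λ^32e^(−7λ), i.e. Gamma(shape=33, rate=7).
The mode of a Gamma(a, b) with a ≥ 1 (shape–rate) is (a−1)/b = 32/7 ≈ 4.571.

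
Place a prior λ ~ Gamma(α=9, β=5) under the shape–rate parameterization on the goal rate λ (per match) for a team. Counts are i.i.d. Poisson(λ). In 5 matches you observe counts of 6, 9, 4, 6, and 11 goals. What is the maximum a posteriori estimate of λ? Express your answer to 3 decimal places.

λ̂_MAP = 4.400

Σxᵢ = 6+9+4+6+11 = 36, with n = 5.
Posterior ∝ λ^8e^(−5λ) · λ^36e^(−5λ) = λ^44e^(−10λ), i.e. Gamma(shape=45, rate=10).
The mode of a Gamma(a, b) with a ≥ 1 (shape–rate) is (a−1)/b = 44/10 ≈ 4.400.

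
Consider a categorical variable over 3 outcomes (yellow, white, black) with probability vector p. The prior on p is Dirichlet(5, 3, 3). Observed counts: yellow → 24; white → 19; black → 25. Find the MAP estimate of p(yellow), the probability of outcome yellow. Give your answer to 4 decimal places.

MAP estimate of p(yellow) = 0.3684

The posterior is Dirichlet(αᵢ + nᵢ) = Dirichlet(29, 22, 28).
For a Dirichlet(a₁,…,a_K) with all aᵢ > 1, the mode has j-th component (aⱼ − 1)/(Σaᵢ − K).
Here Σaᵢ = 79 and K = 3, so p(yellow) = (29 − 1)/(79 − 3) = 28/76 ≈ 0.3684.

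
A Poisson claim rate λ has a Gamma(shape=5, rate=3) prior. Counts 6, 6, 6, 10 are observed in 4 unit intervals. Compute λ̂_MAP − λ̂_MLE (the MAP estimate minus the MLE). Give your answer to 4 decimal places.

MAP − MLE = -2.4286

Σxᵢ = 28. Posterior is Gamma(33, 7); MAP = (33−1)/7 = 32/7 ≈ 4.57143.
MLE = x̄ = 28/4 ≈ 7.00000.
Difference = 32/7 − 28/4 = -17/7 ≈ -2.4286.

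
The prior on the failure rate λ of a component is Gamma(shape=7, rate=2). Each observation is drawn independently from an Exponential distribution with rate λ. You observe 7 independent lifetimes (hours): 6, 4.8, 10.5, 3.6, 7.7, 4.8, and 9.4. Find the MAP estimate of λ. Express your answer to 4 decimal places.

λ̂_MAP = 0.2664

The Exponential(rate=λ) likelihood is ∝ λ^n e^(−λΣtᵢ). Here n = 7 and Σtᵢ = 6 + 4.8 + 10.5 + 3.6 + 7.7 + 4.8 + 9.4 = 46.8.
Posterior ∝ λ^6e^(−2λ) · λ^7e^(−46.8λ) = λ^13e^(−48.8λ), i.e. Gamma(14, 48.8).
Mode = (a−1)/b = 13/48.8 ≈ 0.2664.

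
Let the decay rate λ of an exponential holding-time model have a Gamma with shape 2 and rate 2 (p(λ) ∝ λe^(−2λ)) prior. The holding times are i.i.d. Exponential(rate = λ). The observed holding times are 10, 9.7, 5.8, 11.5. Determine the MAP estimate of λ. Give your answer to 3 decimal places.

The Exponential(rate=λ) likelihood is ∝ λ^n e^(−λΣtᵢ). Here n = 4 and Σtᵢ = 10 + 9.7 + 5.8 + 11.5 = 37.
Posterior ∝ λe^(−2λ) · λ^4e^(−37λ) = λ^5e^(−39λ), i.e. Gamma(6, 39).
Mode = (a−1)/b = 5/39 ≈ 0.128.

λ̂_MAP = 0.128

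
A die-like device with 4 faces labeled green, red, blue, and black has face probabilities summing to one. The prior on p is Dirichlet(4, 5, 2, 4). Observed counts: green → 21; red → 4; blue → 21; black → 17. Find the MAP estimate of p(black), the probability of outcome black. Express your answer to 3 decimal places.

MAP estimate of p(black) = 0.270

The posterior is Dirichlet(αᵢ + nᵢ) = Dirichlet(25, 9, 23, 21).
For a Dirichlet(a₁,…,a_K) with all aᵢ > 1, the mode has j-th component (aⱼ − 1)/(Σaᵢ − K).
Here Σaᵢ = 78 and K = 4, so p(black) = (21 − 1)/(78 − 4) = 20/74 ≈ 0.270.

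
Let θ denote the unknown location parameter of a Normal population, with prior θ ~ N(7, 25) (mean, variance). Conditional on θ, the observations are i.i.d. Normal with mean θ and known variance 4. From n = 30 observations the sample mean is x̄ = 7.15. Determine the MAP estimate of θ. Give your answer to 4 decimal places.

n = 30, x̄ = 7.15.
For a Normal prior and Normal likelihood with known variance, the posterior is Normal; its mode equals its mean, the precision-weighted average.
Prior precision 1/σ₀² = 1/25 = 0.04; data precision n/σ² = 30/4 = 7.5.
θ̂ = (0.04·7 + 7.5·7.15) / (0.04 + 7.5) = 53.905/7.54 = 10781/1508 ≈ 7.1492.

θ̂_MAP = 7.1492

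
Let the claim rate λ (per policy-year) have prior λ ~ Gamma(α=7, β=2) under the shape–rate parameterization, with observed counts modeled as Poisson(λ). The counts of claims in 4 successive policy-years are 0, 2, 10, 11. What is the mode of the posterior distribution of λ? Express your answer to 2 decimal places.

Σxᵢ = 0+2+10+11 = 23, with n = 4.
Posterior ∝ λ^6e^(−2λ) · λ^23e^(−4λ) = λ^29e^(−6λ), i.e. Gamma(shape=30, rate=6).
The mode of a Gamma(a, b) with a ≥ 1 (shape–rate) is (a−1)/b = 29/6 ≈ 4.83.

λ̂_MAP = 4.83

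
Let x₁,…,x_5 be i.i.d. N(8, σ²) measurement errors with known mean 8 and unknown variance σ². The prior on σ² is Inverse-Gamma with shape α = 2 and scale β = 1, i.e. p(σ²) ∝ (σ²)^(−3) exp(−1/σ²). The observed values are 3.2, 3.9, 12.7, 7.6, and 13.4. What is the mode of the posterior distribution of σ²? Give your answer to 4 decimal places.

Sum of squared deviations about the known mean: SS = (3.2−8)² + (3.9−8)² + (12.7−8)² + (7.6−8)² + (13.4−8)² = 91.26.
The Normal likelihood contributes (σ²)^(−n/2) exp(−SS/(2σ²)), so the posterior is Inverse-Gamma(α + n/2, β + SS/2) = Inverse-Gamma(4.5, 46.63).
The mode of Inverse-Gamma(a, b) is b/(a+1) = 46.63/5.5 ≈ 8.4782.

σ̂²_MAP = 8.4782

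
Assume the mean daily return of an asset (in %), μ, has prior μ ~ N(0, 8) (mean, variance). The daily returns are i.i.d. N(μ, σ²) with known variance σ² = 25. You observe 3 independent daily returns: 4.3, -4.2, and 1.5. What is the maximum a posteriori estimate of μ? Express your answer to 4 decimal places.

μ̂_MAP = 0.2612

n = 3; x̄ = (4.3 + (-4.2) + 1.5)/3 = 1.6/3 = 8/15 ≈ 0.5333.
For a Normal prior and Normal likelihood with known variance, the posterior is Normal; its mode equals its mean, the precision-weighted average.
Prior precision 1/σ₀² = 1/8 = 0.125; data precision n/σ² = 3/25 = 0.12.
μ̂ = (0.125·0 + 0.12·(8/15)) / (0.125 + 0.12) = 0.064/0.245 = 64/245 ≈ 0.2612.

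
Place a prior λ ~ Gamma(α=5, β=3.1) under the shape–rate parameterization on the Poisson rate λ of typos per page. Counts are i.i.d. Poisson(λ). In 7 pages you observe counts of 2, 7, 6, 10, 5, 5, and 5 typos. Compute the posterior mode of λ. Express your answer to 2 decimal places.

λ̂_MAP = 4.36

Σxᵢ = 2+7+6+10+5+5+5 = 40, with n = 7.
Posterior ∝ λ^4e^(−3.1λ) · λ^40e^(−7λ) = λ^44e^(−10.1λ), i.e. Gamma(shape=45, rate=10.1).
The mode of a Gamma(a, b) with a ≥ 1 (shape–rate) is (a−1)/b = 44/10.1 ≈ 4.36.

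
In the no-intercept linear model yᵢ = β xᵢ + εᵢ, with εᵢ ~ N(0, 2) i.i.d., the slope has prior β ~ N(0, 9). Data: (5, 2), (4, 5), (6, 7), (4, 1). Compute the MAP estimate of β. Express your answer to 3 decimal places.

β̂_MAP = 0.815

log p(β | y) = −Σ(yᵢ − βxᵢ)²/(2·2) − β²/(2·9) + const.
Setting the derivative to zero: Σxᵢ(yᵢ − βxᵢ)/2 − β/9 = 0, so β = Σxᵢyᵢ / (Σxᵢ² + σ²/τ²).
Σxᵢyᵢ = 5·2 + 4·5 + 6·7 + 4·1 = 76; Σxᵢ² = 93; σ²/τ² = 2/9.
β̂_MAP = 76 / (93 + 2/9) = 76/(839/9) = 684/839 ≈ 0.815.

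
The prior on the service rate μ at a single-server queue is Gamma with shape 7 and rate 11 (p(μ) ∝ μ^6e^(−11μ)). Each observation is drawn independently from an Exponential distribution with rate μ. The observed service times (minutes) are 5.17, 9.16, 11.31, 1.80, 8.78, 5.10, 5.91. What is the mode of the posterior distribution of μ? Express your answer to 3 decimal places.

μ̂_MAP = 0.223

The Exponential(rate=μ) likelihood is ∝ μ^n e^(−μΣtᵢ). Here n = 7 and Σtᵢ = 5.17 + 9.16 + 11.31 + 1.80 + 8.78 + 5.10 + 5.91 = 47.23.
Posterior ∝ μ^6e^(−11μ) · μ^7e^(−47.23μ) = μ^13e^(−58.23μ), i.e. Gamma(14, 58.23).
Mode = (a−1)/b = 13/58.23 ≈ 0.223.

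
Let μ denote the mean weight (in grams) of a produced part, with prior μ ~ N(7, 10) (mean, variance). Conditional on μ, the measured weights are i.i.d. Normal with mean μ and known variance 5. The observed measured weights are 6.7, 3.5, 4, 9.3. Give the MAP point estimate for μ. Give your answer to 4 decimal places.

μ̂_MAP = 6.0000

n = 4; x̄ = (6.7 + 3.5 + 4 + 9.3)/4 = 23.5/4 = 5.875.
For a Normal prior and Normal likelihood with known variance, the posterior is Normal; its mode equals its mean, the precision-weighted average.
Prior precision 1/σ₀² = 1/10 = 0.1; data precision n/σ² = 4/5 = 0.8.
μ̂ = (0.1·7 + 0.8·5.875) / (0.1 + 0.8) = 5.4/0.9 = 6.0000.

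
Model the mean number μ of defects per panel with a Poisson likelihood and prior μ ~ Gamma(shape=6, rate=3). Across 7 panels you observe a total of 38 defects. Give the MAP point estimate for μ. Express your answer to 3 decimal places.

Σxᵢ = 38, n = 7.
Posterior ∝ μ^5e^(−3μ) · μ^38e^(−7μ) = μ^43e^(−10μ), i.e. Gamma(shape=44, rate=10).
The mode of a Gamma(a, b) with a ≥ 1 (shape–rate) is (a−1)/b = 43/10 ≈ 4.300.

μ̂_MAP = 4.300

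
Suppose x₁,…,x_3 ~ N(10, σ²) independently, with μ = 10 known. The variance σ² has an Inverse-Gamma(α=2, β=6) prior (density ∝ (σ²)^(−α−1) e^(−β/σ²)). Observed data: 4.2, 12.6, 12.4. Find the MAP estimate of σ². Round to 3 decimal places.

σ̂²_MAP = 6.462

Sum of squared deviations about the known mean: SS = (4.2−10)² + (12.6−10)² + (12.4−10)² = 46.16.
The Normal likelihood contributes (σ²)^(−n/2) exp(−SS/(2σ²)), so the posterior is Inverse-Gamma(α + n/2, β + SS/2) = Inverse-Gamma(3.5, 29.08).
The mode of Inverse-Gamma(a, b) is b/(a+1) = 29.08/4.5 ≈ 6.462.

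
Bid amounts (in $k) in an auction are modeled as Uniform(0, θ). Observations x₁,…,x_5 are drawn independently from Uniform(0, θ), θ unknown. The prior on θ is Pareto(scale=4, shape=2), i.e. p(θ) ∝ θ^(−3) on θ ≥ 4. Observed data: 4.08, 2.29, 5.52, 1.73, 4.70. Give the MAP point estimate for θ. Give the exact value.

The Uniform(0, θ) likelihood is θ^(−n) for θ ≥ max(xᵢ), zero otherwise. Here max(xᵢ) = 5.52.
Posterior ∝ θ^(−3) · θ^(−5) = θ^(−8) on θ ≥ max(4, 5.52) = 5.52.
This density is strictly decreasing in θ, so the posterior mode lies at the lower boundary of the support.

θ̂_MAP = 5.52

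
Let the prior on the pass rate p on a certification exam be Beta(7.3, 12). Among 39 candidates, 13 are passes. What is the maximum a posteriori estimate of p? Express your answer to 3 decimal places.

p̂_MAP = 0.343

Prior: Beta(7.3, 12).
Data: 13 successes in 39 trials. The binomial likelihood contributes p^13(1−p)^26, so the posterior is Beta(7.3+13, 12+26) = Beta(20.3, 38).
For Beta(a, b) with a, b > 1 the mode is (a−1)/(a+b−2) = 19.3/56.3 ≈ 0.343.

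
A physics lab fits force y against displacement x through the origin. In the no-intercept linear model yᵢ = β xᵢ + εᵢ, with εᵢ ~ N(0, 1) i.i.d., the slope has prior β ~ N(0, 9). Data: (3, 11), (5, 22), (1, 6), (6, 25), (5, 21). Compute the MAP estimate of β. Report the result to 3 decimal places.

log p(β | y) = −Σ(yᵢ − βxᵢ)²/(2·1) − β²/(2·9) + const.
Setting the derivative to zero: Σxᵢ(yᵢ − βxᵢ)/1 − β/9 = 0, so β = Σxᵢyᵢ / (Σxᵢ² + σ²/τ²).
Σxᵢyᵢ = 3·11 + 5·22 + 1·6 + 6·25 + 5·21 = 404; Σxᵢ² = 96; σ²/τ² = 1/9.
β̂_MAP = 404 / (96 + 1/9) = 404/(865/9) = 3636/865 ≈ 4.203.

β̂_MAP = 4.203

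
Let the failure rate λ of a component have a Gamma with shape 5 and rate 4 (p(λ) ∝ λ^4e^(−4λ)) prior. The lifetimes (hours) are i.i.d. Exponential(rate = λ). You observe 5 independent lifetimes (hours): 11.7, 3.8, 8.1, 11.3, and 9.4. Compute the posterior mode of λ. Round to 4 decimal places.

λ̂_MAP = 0.1863

The Exponential(rate=λ) likelihood is ∝ λ^n e^(−λΣtᵢ). Here n = 5 and Σtᵢ = 11.7 + 3.8 + 8.1 + 11.3 + 9.4 = 44.3.
Posterior ∝ λ^4e^(−4λ) · λ^5e^(−44.3λ) = λ^9e^(−48.3λ), i.e. Gamma(10, 48.3).
Mode = (a−1)/b = 9/48.3 ≈ 0.1863.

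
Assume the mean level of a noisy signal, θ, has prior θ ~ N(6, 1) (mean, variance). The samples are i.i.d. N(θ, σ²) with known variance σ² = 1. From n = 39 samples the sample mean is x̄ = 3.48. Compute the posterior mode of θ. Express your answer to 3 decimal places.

n = 39, x̄ = 3.48.
For a Normal prior and Normal likelihood with known variance, the posterior is Normal; its mode equals its mean, the precision-weighted average.
Prior precision 1/σ₀² = 1/1 = 1; data precision n/σ² = 39/1 = 39.
θ̂ = (1·6 + 39·3.48) / (1 + 39) = 141.72/40 = 3.543.

θ̂_MAP = 3.543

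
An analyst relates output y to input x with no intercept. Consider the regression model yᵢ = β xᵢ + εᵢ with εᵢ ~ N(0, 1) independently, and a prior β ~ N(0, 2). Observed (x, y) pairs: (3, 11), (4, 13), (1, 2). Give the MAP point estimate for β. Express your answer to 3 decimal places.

β̂_MAP = 3.283

log p(β | y) = −Σ(yᵢ − βxᵢ)²/(2·1) − β²/(2·2) + const.
Setting the derivative to zero: Σxᵢ(yᵢ − βxᵢ)/1 − β/2 = 0, so β = Σxᵢyᵢ / (Σxᵢ² + σ²/τ²).
Σxᵢyᵢ = 3·11 + 4·13 + 1·2 = 87; Σxᵢ² = 26; σ²/τ² = 0.5.
β̂_MAP = 87 / (26 + 0.5) = 87/26.5 ≈ 3.283.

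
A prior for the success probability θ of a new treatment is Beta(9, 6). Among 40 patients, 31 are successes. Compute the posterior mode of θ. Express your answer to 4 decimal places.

Prior: Beta(9, 6).
Data: 31 successes in 40 trials. The binomial likelihood contributes θ^31(1−θ)^9, so the posterior is Beta(9+31, 6+9) = Beta(40, 15).
For Beta(a, b) with a, b > 1 the mode is (a−1)/(a+b−2) = 39/53 ≈ 0.7358.

θ̂_MAP = 0.7358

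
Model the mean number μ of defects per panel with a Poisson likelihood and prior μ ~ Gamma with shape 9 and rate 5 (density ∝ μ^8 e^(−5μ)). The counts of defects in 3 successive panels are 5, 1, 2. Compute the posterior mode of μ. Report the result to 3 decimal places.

μ̂_MAP = 2.000

Σxᵢ = 5+1+2 = 8, with n = 3.
Posterior ∝ μ^8e^(−5μ) · μ^8e^(−3μ) = μ^16e^(−8μ), i.e. Gamma(shape=17, rate=8).
The mode of a Gamma(a, b) with a ≥ 1 (shape–rate) is (a−1)/b = 16/8 ≈ 2.000.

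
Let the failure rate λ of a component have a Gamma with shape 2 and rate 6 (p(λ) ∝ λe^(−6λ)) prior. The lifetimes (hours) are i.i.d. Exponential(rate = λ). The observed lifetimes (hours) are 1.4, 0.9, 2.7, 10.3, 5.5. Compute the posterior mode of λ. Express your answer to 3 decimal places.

The Exponential(rate=λ) likelihood is ∝ λ^n e^(−λΣtᵢ). Here n = 5 and Σtᵢ = 1.4 + 0.9 + 2.7 + 10.3 + 5.5 = 20.8.
Posterior ∝ λe^(−6λ) · λ^5e^(−20.8λ) = λ^6e^(−26.8λ), i.e. Gamma(7, 26.8).
Mode = (a−1)/b = 6/26.8 ≈ 0.224.

λ̂_MAP = 0.224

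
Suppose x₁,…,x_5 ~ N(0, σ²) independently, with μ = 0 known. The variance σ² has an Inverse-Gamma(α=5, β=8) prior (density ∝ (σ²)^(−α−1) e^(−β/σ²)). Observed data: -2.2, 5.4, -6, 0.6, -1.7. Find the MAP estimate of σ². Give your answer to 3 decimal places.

Sum of squared deviations about the known mean: SS = (-2.2−0)² + (5.4−0)² + (-6−0)² + (0.6−0)² + (-1.7−0)² = 73.25.
The Normal likelihood contributes (σ²)^(−n/2) exp(−SS/(2σ²)), so the posterior is Inverse-Gamma(α + n/2, β + SS/2) = Inverse-Gamma(7.5, 44.625).
The mode of Inverse-Gamma(a, b) is b/(a+1) = 44.625/8.5 ≈ 5.250.

σ̂²_MAP = 5.250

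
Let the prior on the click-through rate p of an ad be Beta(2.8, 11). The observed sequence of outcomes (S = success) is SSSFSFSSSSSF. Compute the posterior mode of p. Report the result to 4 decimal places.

Prior: Beta(2.8, 11).
Data: 9 successes in 12 trials (from the sequence). The binomial likelihood contributes p^9(1−p)^3, so the posterior is Beta(2.8+9, 11+3) = Beta(11.8, 14).
For Beta(a, b) with a, b > 1 the mode is (a−1)/(a+b−2) = 10.8/23.8 ≈ 0.4538.

p̂_MAP = 0.4538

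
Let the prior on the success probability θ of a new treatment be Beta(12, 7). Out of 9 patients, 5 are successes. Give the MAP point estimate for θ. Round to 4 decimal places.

θ̂_MAP = 0.6154

Prior: Beta(12, 7).
Data: 5 successes in 9 trials. The binomial likelihood contributes θ^5(1−θ)^4, so the posterior is Beta(12+5, 7+4) = Beta(17, 11).
For Beta(a, b) with a, b > 1 the mode is (a−1)/(a+b−2) = 16/26 ≈ 0.6154.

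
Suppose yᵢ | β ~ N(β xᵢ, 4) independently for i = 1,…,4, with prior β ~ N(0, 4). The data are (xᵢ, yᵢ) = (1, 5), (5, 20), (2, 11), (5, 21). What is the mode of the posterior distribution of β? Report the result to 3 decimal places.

log p(β | y) = −Σ(yᵢ − βxᵢ)²/(2·4) − β²/(2·4) + const.
Setting the derivative to zero: Σxᵢ(yᵢ − βxᵢ)/4 − β/4 = 0, so β = Σxᵢyᵢ / (Σxᵢ² + σ²/τ²).
Σxᵢyᵢ = 1·5 + 5·20 + 2·11 + 5·21 = 232; Σxᵢ² = 55; σ²/τ² = 1.
β̂_MAP = 232 / (55 + 1) = 232/56 ≈ 4.143.

β̂_MAP = 4.143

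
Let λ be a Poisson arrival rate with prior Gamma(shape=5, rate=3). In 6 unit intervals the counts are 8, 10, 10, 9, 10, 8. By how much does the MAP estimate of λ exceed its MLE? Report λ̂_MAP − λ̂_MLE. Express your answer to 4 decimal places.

Σxᵢ = 55. Posterior is Gamma(60, 9); MAP = (60−1)/9 = 59/9 ≈ 6.55556.
MLE = x̄ = 55/6 ≈ 9.16667.
Difference = 59/9 − 55/6 = -47/18 ≈ -2.6111.

MAP − MLE = -2.6111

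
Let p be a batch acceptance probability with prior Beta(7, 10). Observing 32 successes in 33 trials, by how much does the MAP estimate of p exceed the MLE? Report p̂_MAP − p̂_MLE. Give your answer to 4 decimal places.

MAP − MLE = -0.1780

Posterior is Beta(39, 11); MAP = (39−1)/(50−2) = 38/48 ≈ 0.79167.
MLE ignores the prior: p̂_MLE = k/n = 32/33 ≈ 0.96970.
Difference = 38/48 − 32/33 = -47/264 ≈ -0.1780.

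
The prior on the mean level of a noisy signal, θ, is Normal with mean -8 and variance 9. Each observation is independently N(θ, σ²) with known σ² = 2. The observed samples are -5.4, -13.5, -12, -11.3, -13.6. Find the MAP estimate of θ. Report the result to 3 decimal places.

n = 5; x̄ = ((-5.4) + (-13.5) + (-12) + (-11.3) + (-13.6))/5 = -55.8/5 = -11.16.
For a Normal prior and Normal likelihood with known variance, the posterior is Normal; its mode equals its mean, the precision-weighted average.
Prior precision 1/σ₀² = 1/9; data precision n/σ² = 5/2 = 2.5.
θ̂ = ((1/9)·(-8) + 2.5·(-11.16)) / (1/9 + 2.5) = (-2591/90)/(47/18) = -2591/235 ≈ -11.026.

θ̂_MAP = -11.026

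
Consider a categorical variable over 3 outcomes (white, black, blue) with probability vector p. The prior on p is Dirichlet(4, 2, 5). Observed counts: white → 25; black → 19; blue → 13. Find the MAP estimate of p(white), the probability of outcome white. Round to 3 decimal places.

MAP estimate of p(white) = 0.431

The posterior is Dirichlet(αᵢ + nᵢ) = Dirichlet(29, 21, 18).
For a Dirichlet(a₁,…,a_K) with all aᵢ > 1, the mode has j-th component (aⱼ − 1)/(Σaᵢ − K).
Here Σaᵢ = 68 and K = 3, so p(white) = (29 − 1)/(68 − 3) = 28/65 ≈ 0.431.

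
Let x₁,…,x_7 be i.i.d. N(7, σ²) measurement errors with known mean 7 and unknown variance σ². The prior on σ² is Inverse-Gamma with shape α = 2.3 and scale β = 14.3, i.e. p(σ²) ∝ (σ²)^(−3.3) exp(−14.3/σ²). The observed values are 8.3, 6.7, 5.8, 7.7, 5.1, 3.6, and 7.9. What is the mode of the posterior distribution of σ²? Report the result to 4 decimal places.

Sum of squared deviations about the known mean: SS = (8.3−7)² + (6.7−7)² + (5.8−7)² + (7.7−7)² + (5.1−7)² + (3.6−7)² + (7.9−7)² = 19.69.
The Normal likelihood contributes (σ²)^(−n/2) exp(−SS/(2σ²)), so the posterior is Inverse-Gamma(α + n/2, β + SS/2) = Inverse-Gamma(5.8, 24.145).
The mode of Inverse-Gamma(a, b) is b/(a+1) = 24.145/6.8 ≈ 3.5507.

σ̂²_MAP = 3.5507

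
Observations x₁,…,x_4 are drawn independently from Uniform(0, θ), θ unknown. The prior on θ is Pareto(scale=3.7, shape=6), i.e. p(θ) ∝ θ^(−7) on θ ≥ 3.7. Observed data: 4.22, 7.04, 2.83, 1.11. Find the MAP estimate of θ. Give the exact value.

The Uniform(0, θ) likelihood is θ^(−n) for θ ≥ max(xᵢ), zero otherwise. Here max(xᵢ) = 7.04.
Posterior ∝ θ^(−7) · θ^(−4) = θ^(−11) on θ ≥ max(3.7, 7.04) = 7.04.
This density is strictly decreasing in θ, so the posterior mode lies at the lower boundary of the support.

θ̂_MAP = 7.04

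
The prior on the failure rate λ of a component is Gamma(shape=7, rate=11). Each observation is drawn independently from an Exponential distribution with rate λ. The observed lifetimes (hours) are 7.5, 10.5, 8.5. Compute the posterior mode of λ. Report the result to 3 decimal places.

λ̂_MAP = 0.240

The Exponential(rate=λ) likelihood is ∝ λ^n e^(−λΣtᵢ). Here n = 3 and Σtᵢ = 7.5 + 10.5 + 8.5 = 26.5.
Posterior ∝ λ^6e^(−11λ) · λ^3e^(−26.5λ) = λ^9e^(−37.5λ), i.e. Gamma(10, 37.5).
Mode = (a−1)/b = 9/37.5 ≈ 0.240.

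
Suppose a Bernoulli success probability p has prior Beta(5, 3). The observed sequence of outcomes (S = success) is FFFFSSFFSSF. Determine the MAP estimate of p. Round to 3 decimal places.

p̂_MAP = 0.471

Prior: Beta(5, 3).
Data: 4 successes in 11 trials (from the sequence). The binomial likelihood contributes p^4(1−p)^7, so the posterior is Beta(5+4, 3+7) = Beta(9, 10).
For Beta(a, b) with a, b > 1 the mode is (a−1)/(a+b−2) = 8/17 ≈ 0.471.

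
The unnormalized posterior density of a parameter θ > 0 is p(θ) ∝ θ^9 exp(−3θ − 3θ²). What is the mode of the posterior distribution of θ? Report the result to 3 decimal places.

θ̂_MAP = 1.000

ℓ'(θ) = 9/θ − 3 − 6θ. Setting this to zero and multiplying by θ: 6θ² + 3θ − 9 = 0.
θ = (−3 + √(3² + 4·6·9)) / (2·6) = (−3 + √225) / 12 = (−3 + 15)/12 = 1.
ℓ''(θ) = −9/θ² − 6 < 0, confirming a maximum.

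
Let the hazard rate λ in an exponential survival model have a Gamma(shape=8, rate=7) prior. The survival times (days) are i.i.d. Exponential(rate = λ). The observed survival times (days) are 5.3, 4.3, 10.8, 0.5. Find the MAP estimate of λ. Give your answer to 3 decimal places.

λ̂_MAP = 0.394

The Exponential(rate=λ) likelihood is ∝ λ^n e^(−λΣtᵢ). Here n = 4 and Σtᵢ = 5.3 + 4.3 + 10.8 + 0.5 = 20.9.
Posterior ∝ λ^7e^(−7λ) · λ^4e^(−20.9λ) = λ^11e^(−27.9λ), i.e. Gamma(12, 27.9).
Mode = (a−1)/b = 11/27.9 ≈ 0.394.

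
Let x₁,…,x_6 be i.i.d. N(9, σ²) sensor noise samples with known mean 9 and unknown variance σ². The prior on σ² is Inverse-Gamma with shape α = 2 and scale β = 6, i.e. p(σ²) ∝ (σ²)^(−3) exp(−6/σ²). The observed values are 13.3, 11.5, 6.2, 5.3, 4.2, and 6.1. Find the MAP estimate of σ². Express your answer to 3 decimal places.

σ̂²_MAP = 7.477

Sum of squared deviations about the known mean: SS = (13.3−9)² + (11.5−9)² + (6.2−9)² + (5.3−9)² + (4.2−9)² + (6.1−9)² = 77.72.
The Normal likelihood contributes (σ²)^(−n/2) exp(−SS/(2σ²)), so the posterior is Inverse-Gamma(α + n/2, β + SS/2) = Inverse-Gamma(5, 44.86).
The mode of Inverse-Gamma(a, b) is b/(a+1) = 44.86/6 ≈ 7.477.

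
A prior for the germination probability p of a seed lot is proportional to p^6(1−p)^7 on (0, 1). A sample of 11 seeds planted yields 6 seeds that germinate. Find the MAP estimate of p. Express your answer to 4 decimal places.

p̂_MAP = 0.5000

The prior density ∝ p^6(1−p)^7 is the kernel of Beta(7, 8).
Data: 6 successes in 11 trials. The binomial likelihood contributes p^6(1−p)^5, so the posterior is Beta(7+6, 8+5) = Beta(13, 13).
For Beta(a, b) with a, b > 1 the mode is (a−1)/(a+b−2) = 12/24 ≈ 0.5000.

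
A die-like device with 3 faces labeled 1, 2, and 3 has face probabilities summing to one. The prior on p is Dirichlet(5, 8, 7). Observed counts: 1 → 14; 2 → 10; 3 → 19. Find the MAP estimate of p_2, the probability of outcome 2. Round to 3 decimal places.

The posterior is Dirichlet(αᵢ + nᵢ) = Dirichlet(19, 18, 26).
For a Dirichlet(a₁,…,a_K) with all aᵢ > 1, the mode has j-th component (aⱼ − 1)/(Σaᵢ − K).
Here Σaᵢ = 63 and K = 3, so p_2 = (18 − 1)/(63 − 3) = 17/60 ≈ 0.283.

MAP estimate: 0.283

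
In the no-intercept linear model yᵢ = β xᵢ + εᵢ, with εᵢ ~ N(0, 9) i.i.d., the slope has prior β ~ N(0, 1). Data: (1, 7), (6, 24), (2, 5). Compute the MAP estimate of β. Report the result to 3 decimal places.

β̂_MAP = 3.220

log p(β | y) = −Σ(yᵢ − βxᵢ)²/(2·9) − β²/(2·1) + const.
Setting the derivative to zero: Σxᵢ(yᵢ − βxᵢ)/9 − β/1 = 0, so β = Σxᵢyᵢ / (Σxᵢ² + σ²/τ²).
Σxᵢyᵢ = 1·7 + 6·24 + 2·5 = 161; Σxᵢ² = 41; σ²/τ² = 9.
β̂_MAP = 161 / (41 + 9) = 161/50 ≈ 3.220.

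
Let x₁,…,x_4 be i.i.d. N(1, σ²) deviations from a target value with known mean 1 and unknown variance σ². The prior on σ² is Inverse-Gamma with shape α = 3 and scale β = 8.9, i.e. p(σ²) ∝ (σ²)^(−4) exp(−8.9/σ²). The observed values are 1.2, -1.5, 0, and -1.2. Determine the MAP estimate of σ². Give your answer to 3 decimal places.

σ̂²_MAP = 2.494

Sum of squared deviations about the known mean: SS = (1.2−1)² + (-1.5−1)² + (0−1)² + (-1.2−1)² = 12.13.
The Normal likelihood contributes (σ²)^(−n/2) exp(−SS/(2σ²)), so the posterior is Inverse-Gamma(α + n/2, β + SS/2) = Inverse-Gamma(5, 14.965).
The mode of Inverse-Gamma(a, b) is b/(a+1) = 14.965/6 ≈ 2.494.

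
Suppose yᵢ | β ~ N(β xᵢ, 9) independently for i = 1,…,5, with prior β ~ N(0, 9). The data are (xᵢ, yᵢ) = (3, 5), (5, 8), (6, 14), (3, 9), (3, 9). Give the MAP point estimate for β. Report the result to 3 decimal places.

log p(β | y) = −Σ(yᵢ − βxᵢ)²/(2·9) − β²/(2·9) + const.
Setting the derivative to zero: Σxᵢ(yᵢ − βxᵢ)/9 − β/9 = 0, so β = Σxᵢyᵢ / (Σxᵢ² + σ²/τ²).
Σxᵢyᵢ = 3·5 + 5·8 + 6·14 + 3·9 + 3·9 = 193; Σxᵢ² = 88; σ²/τ² = 1.
β̂_MAP = 193 / (88 + 1) = 193/89 ≈ 2.169.

β̂_MAP = 2.169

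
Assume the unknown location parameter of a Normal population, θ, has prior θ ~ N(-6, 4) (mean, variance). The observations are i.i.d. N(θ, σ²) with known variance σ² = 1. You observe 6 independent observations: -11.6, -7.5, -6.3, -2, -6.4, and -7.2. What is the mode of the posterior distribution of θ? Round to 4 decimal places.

θ̂_MAP = -6.8000

n = 6; x̄ = ((-11.6) + (-7.5) + (-6.3) + (-2) + (-6.4) + (-7.2))/6 = -41/6 = -41/6 ≈ -6.8333.
For a Normal prior and Normal likelihood with known variance, the posterior is Normal; its mode equals its mean, the precision-weighted average.
Prior precision 1/σ₀² = 1/4 = 0.25; data precision n/σ² = 6/1 = 6.
θ̂ = (0.25·(-6) + 6·(-41/6)) / (0.25 + 6) = (-42.5)/6.25 = -6.8000.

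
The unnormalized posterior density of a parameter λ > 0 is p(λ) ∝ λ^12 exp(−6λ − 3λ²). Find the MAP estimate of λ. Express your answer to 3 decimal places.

ℓ'(λ) = 12/λ − 6 − 6λ. Setting this to zero and multiplying by λ: 6λ² + 6λ − 12 = 0.
λ = (−6 + √(6² + 4·6·12)) / (2·6) = (−6 + √324) / 12 = (−6 + 18)/12 = 1.
ℓ''(λ) = −12/λ² − 6 < 0, confirming a maximum.

λ̂_MAP = 1.000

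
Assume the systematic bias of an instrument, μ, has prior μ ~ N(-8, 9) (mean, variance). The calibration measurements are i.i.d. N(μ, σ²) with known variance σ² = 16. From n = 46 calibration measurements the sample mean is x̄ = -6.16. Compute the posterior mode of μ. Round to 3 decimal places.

μ̂_MAP = -6.228

n = 46, x̄ = -6.16.
For a Normal prior and Normal likelihood with known variance, the posterior is Normal; its mode equals its mean, the precision-weighted average.
Prior precision 1/σ₀² = 1/9; data precision n/σ² = 46/16 = 2.875.
μ̂ = ((1/9)·(-8) + 2.875·(-6.16)) / (1/9 + 2.875) = (-16739/900)/(215/72) = -33478/5375 ≈ -6.228.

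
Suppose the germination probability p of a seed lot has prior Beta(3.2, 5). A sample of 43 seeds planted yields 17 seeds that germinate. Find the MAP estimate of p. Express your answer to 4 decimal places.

Prior: Beta(3.2, 5).
Data: 17 successes in 43 trials. The binomial likelihood contributes p^17(1−p)^26, so the posterior is Beta(3.2+17, 5+26) = Beta(20.2, 31).
For Beta(a, b) with a, b > 1 the mode is (a−1)/(a+b−2) = 19.2/49.2 ≈ 0.3902.

p̂_MAP = 0.3902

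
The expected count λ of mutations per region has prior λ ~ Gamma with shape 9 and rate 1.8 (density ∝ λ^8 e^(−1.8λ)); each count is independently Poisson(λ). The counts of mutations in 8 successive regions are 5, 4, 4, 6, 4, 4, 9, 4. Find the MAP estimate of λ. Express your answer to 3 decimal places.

Σxᵢ = 5+4+4+6+4+4+9+4 = 40, with n = 8.
Posterior ∝ λ^8e^(−1.8λ) · λ^40e^(−8λ) = λ^48e^(−9.8λ), i.e. Gamma(shape=49, rate=9.8).
The mode of a Gamma(a, b) with a ≥ 1 (shape–rate) is (a−1)/b = 48/9.8 ≈ 4.898.

λ̂_MAP = 4.898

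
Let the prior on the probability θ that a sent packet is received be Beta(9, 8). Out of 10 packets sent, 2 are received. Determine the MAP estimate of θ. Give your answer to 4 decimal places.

Prior: Beta(9, 8).
Data: 2 successes in 10 trials. The binomial likelihood contributes θ^2(1−θ)^8, so the posterior is Beta(9+2, 8+8) = Beta(11, 16).
For Beta(a, b) with a, b > 1 the mode is (a−1)/(a+b−2) = 10/25 ≈ 0.4000.

θ̂_MAP = 0.4000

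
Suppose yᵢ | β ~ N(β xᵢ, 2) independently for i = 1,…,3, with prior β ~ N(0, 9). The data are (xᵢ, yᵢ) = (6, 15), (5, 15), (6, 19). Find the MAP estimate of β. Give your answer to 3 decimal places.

log p(β | y) = −Σ(yᵢ − βxᵢ)²/(2·2) − β²/(2·9) + const.
Setting the derivative to zero: Σxᵢ(yᵢ − βxᵢ)/2 − β/9 = 0, so β = Σxᵢyᵢ / (Σxᵢ² + σ²/τ²).
Σxᵢyᵢ = 6·15 + 5·15 + 6·19 = 279; Σxᵢ² = 97; σ²/τ² = 2/9.
β̂_MAP = 279 / (97 + 2/9) = 279/(875/9) = 2511/875 ≈ 2.870.

β̂_MAP = 2.870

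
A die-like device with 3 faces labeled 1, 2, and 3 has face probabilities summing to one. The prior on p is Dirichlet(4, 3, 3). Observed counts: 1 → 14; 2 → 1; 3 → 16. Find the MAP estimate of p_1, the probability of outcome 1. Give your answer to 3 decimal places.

MAP estimate: 0.447

The posterior is Dirichlet(αᵢ + nᵢ) = Dirichlet(18, 4, 19).
For a Dirichlet(a₁,…,a_K) with all aᵢ > 1, the mode has j-th component (aⱼ − 1)/(Σaᵢ − K).
Here Σaᵢ = 41 and K = 3, so p_1 = (18 − 1)/(41 − 3) = 17/38 ≈ 0.447.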